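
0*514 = 0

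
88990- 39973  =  49017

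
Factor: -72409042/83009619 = -2^1*3^(  -  2 )*7^ ( - 1 )*11^(  -  1)*2221^1*16301^1 * 119783^( - 1 ) 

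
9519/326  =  9519/326 = 29.20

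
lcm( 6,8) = 24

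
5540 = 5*1108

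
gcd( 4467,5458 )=1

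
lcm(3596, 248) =7192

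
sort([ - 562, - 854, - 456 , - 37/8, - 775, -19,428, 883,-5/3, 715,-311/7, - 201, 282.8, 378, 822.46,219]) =[-854, - 775,  -  562, - 456, - 201, - 311/7 ,-19, - 37/8, - 5/3, 219,282.8,378,428,  715, 822.46, 883 ] 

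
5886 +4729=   10615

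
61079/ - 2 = -61079/2  =  -30539.50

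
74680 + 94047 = 168727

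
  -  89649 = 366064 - 455713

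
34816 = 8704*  4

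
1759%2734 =1759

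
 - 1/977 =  - 1  +  976/977 = - 0.00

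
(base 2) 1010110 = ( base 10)86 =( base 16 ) 56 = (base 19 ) 4a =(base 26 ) 38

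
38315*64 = 2452160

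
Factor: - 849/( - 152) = 2^(-3)*3^1 * 19^( - 1)*283^1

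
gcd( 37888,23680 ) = 4736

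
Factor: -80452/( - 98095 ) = 2^2*5^( - 1 ) * 23^ ( -1) * 853^( - 1)*20113^1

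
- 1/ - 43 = 1/43=0.02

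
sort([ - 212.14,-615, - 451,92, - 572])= [ - 615, - 572, - 451,  -  212.14, 92 ] 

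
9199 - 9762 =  -563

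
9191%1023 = 1007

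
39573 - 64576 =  - 25003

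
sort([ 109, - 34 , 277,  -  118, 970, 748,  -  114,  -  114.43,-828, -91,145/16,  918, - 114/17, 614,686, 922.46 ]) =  [ - 828,-118, - 114.43, - 114, - 91,-34, - 114/17,  145/16,109, 277, 614, 686,748,918, 922.46, 970 ] 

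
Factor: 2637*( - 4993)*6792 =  - 89427146472 = - 2^3*3^3*283^1*293^1*4993^1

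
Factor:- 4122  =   - 2^1*3^2*229^1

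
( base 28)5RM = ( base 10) 4698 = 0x125A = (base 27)6c0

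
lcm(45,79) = 3555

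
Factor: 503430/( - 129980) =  - 519/134 = -2^( - 1 )*3^1*67^ ( - 1)*173^1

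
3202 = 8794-5592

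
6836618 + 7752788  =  14589406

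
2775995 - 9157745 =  - 6381750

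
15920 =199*80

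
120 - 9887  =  -9767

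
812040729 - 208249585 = 603791144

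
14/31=14/31  =  0.45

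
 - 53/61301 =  - 53/61301 = - 0.00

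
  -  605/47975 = -121/9595= - 0.01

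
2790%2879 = 2790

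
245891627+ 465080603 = 710972230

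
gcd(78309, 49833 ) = 7119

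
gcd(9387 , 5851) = 1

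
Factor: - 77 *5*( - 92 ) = 2^2*5^1*7^1*11^1*23^1=35420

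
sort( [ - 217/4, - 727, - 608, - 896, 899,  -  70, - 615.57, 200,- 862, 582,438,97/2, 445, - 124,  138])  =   [ - 896, - 862, - 727, - 615.57, - 608 , - 124, - 70, - 217/4, 97/2,138,200,438, 445,582 , 899 ] 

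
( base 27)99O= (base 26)A2G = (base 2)1101010101100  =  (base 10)6828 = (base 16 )1aac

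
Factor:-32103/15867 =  - 87/43=-3^1*29^1*43^(-1)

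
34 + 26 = 60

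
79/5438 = 79/5438 = 0.01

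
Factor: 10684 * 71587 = 764835508  =  2^2* 17^1*2671^1 * 4211^1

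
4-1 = 3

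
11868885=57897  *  205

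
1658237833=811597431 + 846640402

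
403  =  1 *403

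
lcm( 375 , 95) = 7125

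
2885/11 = 262+3/11 =262.27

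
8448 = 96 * 88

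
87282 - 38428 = 48854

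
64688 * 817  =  52850096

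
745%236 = 37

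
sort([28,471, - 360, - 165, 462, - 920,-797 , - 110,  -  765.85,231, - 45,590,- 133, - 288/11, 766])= [ - 920, - 797, - 765.85, - 360, - 165,-133, - 110, - 45, - 288/11,28,231,462,  471,590,766 ]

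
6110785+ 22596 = 6133381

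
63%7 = 0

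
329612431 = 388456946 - 58844515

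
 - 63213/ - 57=1109/1 = 1109.00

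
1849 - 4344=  - 2495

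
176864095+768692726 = 945556821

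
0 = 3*0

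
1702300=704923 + 997377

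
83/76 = 83/76 = 1.09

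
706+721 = 1427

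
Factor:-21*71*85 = -3^1*5^1*7^1*17^1*71^1 = - 126735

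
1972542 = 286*6897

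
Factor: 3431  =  47^1 * 73^1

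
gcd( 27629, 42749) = 7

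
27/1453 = 27/1453=0.02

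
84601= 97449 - 12848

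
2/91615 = 2/91615 = 0.00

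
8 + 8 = 16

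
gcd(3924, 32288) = 4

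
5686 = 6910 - 1224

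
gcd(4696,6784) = 8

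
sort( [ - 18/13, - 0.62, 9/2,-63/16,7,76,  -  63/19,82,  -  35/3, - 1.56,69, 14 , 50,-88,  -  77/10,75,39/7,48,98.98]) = [  -  88,  -  35/3, - 77/10,-63/16,  -  63/19, - 1.56, - 18/13,  -  0.62, 9/2, 39/7,  7,14,48,50, 69  ,  75, 76, 82 , 98.98]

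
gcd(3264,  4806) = 6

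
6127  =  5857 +270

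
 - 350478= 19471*( - 18 ) 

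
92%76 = 16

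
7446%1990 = 1476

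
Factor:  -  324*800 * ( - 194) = 50284800 = 2^8 * 3^4*5^2 * 97^1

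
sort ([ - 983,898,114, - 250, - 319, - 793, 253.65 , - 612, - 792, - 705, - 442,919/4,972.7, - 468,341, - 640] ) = [ - 983, - 793, - 792, - 705, - 640, - 612, - 468, - 442, - 319, - 250,  114,919/4, 253.65, 341,898,972.7]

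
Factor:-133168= - 2^4*7^1 * 29^1 * 41^1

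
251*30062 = 7545562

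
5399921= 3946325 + 1453596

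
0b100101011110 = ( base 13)1126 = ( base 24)43m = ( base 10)2398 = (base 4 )211132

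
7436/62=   119 + 29/31 = 119.94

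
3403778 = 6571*518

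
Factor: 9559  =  11^2*79^1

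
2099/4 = 2099/4 = 524.75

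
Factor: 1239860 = 2^2*5^1* 47^1*1319^1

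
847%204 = 31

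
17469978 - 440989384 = - 423519406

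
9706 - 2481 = 7225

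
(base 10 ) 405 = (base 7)1116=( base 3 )120000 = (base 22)i9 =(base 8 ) 625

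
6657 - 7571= - 914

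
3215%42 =23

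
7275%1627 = 767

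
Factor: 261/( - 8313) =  - 3^1 * 17^( - 1) * 29^1 * 163^( - 1) = -87/2771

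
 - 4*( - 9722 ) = 38888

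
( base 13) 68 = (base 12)72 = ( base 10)86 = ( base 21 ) 42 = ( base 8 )126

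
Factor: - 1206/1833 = -402/611 = - 2^1*3^1*13^(- 1)*47^( - 1)*67^1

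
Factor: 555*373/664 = 207015/664 = 2^( - 3) * 3^1*5^1*37^1 * 83^( - 1)* 373^1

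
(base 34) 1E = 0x30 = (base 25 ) 1n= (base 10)48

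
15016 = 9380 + 5636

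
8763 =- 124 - -8887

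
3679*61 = 224419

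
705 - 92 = 613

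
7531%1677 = 823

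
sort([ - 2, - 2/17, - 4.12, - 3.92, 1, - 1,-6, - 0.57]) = [ - 6, - 4.12, - 3.92, - 2, - 1, - 0.57, - 2/17,1] 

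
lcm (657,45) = 3285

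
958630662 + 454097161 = 1412727823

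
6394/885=7 + 199/885 = 7.22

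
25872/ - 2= -12936 + 0/1 =- 12936.00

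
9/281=9/281 = 0.03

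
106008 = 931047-825039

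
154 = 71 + 83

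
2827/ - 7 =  - 2827/7 = -  403.86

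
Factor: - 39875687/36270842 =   -  2^( - 1 )*439^1*3779^( - 1 )*4799^(-1)*90833^1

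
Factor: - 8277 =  - 3^1*31^1*89^1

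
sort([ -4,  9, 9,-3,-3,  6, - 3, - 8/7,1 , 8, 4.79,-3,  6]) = [-4, -3, - 3, - 3, - 3, -8/7,1,4.79,  6, 6, 8,  9,  9 ]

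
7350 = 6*1225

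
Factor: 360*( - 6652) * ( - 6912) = 16552304640=2^13*3^5*5^1*1663^1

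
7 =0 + 7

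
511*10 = 5110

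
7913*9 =71217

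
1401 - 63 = 1338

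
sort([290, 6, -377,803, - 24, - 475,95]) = [ - 475, - 377, - 24,6,95,290,803 ]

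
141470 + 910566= 1052036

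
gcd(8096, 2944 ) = 736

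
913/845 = 913/845 = 1.08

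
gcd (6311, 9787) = 1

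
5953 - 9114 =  - 3161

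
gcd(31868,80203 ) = 1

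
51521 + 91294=142815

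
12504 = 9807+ 2697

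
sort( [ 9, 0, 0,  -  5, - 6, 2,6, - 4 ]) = [ - 6, - 5,-4, 0, 0, 2, 6, 9]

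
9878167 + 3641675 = 13519842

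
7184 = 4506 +2678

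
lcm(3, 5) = 15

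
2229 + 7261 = 9490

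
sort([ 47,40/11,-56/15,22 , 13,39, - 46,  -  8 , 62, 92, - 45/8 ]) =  [-46, - 8, - 45/8,-56/15,40/11,13,22,39 , 47,62,92] 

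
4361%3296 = 1065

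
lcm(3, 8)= 24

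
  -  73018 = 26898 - 99916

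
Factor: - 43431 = -3^1  *  31^1*467^1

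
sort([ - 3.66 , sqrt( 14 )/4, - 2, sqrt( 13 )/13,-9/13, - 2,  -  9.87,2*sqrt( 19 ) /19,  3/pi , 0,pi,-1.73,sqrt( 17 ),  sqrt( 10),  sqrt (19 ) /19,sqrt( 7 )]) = [ - 9.87, - 3.66, - 2, - 2, - 1.73, - 9/13, 0,sqrt( 19) /19,sqrt( 13 )/13,2* sqrt( 19 ) /19,sqrt( 14 )/4,3/pi,sqrt( 7 )  ,  pi,sqrt( 10), sqrt( 17)]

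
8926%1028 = 702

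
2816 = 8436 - 5620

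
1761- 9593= - 7832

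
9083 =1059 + 8024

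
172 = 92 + 80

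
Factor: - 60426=  -  2^1*3^4 * 373^1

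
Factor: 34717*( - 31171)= - 1082163607 = -7^1 * 61^1*73^1*149^1 * 233^1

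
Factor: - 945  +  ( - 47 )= - 2^5 * 31^1 = - 992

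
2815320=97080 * 29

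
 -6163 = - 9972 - -3809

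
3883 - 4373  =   - 490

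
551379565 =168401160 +382978405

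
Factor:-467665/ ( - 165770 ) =773/274= 2^(-1 ) * 137^ ( - 1 )*773^1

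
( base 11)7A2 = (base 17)357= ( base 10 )959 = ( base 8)1677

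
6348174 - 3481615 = 2866559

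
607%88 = 79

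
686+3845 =4531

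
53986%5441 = 5017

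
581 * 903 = 524643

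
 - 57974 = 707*( - 82)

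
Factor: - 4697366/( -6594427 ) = 2^1 * 7^(  -  1) * 61^1  *139^1* 277^1 *942061^( - 1)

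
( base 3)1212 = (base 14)38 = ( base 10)50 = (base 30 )1K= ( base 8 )62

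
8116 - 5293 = 2823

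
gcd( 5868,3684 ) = 12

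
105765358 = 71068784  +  34696574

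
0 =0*576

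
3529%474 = 211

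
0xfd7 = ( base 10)4055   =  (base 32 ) 3UN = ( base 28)54N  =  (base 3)12120012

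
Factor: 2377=2377^1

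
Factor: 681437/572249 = 137^( - 1)* 577^1*1181^1*4177^(  -  1)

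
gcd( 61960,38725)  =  7745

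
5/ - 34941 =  - 1 + 34936/34941 = - 0.00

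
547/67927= 547/67927=0.01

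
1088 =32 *34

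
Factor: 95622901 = 11^1*8692991^1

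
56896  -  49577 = 7319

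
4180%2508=1672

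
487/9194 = 487/9194 = 0.05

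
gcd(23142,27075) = 57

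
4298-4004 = 294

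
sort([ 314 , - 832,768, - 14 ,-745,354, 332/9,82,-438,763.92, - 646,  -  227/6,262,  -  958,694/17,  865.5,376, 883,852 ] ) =[ - 958, - 832,-745, - 646, - 438, - 227/6,-14,332/9,694/17,82,262,314,354,376,763.92 , 768,852,865.5, 883 ] 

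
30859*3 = 92577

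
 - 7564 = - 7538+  - 26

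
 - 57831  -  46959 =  - 104790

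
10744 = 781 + 9963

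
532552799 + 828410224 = 1360963023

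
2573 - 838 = 1735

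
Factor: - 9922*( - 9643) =95677846 =2^1*11^2*41^1*9643^1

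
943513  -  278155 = 665358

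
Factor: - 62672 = -2^4*3917^1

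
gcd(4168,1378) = 2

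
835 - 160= 675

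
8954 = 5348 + 3606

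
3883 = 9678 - 5795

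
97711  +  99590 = 197301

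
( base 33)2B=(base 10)77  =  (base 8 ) 115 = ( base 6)205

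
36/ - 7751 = -36/7751= - 0.00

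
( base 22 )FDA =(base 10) 7556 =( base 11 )574A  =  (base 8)16604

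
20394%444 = 414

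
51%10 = 1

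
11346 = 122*93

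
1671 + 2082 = 3753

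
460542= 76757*6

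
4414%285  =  139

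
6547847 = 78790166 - 72242319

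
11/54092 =11/54092   =  0.00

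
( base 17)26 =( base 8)50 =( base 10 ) 40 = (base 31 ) 19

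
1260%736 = 524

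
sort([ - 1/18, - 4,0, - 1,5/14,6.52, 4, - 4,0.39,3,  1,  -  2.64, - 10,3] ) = [-10,  -  4, - 4, - 2.64, - 1, - 1/18, 0,5/14,  0.39,1,3 , 3,4 , 6.52 ]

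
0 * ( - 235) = 0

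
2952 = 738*4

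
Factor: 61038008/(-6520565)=  -  2^3 * 5^( - 1 )*31^1 * 246121^1*1304113^( - 1)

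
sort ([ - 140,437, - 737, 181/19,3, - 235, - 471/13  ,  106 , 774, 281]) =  [ - 737, - 235, - 140, - 471/13,3,181/19,106, 281,  437,774] 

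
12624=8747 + 3877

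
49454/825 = 49454/825 = 59.94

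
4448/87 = 4448/87= 51.13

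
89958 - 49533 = 40425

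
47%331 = 47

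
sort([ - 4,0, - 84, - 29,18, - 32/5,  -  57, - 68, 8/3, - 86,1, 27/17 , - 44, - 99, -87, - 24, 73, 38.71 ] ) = [ - 99, - 87, - 86, - 84, - 68, - 57,-44, - 29, - 24, - 32/5 , -4,0 , 1, 27/17,  8/3,18 , 38.71,73]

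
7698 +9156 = 16854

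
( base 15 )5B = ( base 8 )126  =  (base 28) 32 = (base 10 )86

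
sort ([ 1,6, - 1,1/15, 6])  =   [ - 1,1/15,1,6,  6 ]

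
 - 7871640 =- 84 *93710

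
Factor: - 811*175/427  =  -5^2*61^( - 1)*811^1= - 20275/61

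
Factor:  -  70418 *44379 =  - 2^1*3^2*137^1*257^1*4931^1 = - 3125080422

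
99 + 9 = 108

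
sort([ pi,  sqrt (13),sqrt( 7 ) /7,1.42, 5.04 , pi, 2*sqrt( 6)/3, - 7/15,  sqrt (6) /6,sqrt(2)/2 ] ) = [ - 7/15,sqrt(7 ) /7, sqrt( 6 ) /6, sqrt( 2) /2,1.42, 2*sqrt( 6)/3,pi , pi,sqrt ( 13 ), 5.04]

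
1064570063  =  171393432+893176631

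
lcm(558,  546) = 50778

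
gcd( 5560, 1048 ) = 8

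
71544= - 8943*( - 8 ) 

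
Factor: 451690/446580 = 45169/44658 = 2^( - 1 )*3^( - 3)*17^1*827^( - 1)*2657^1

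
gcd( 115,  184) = 23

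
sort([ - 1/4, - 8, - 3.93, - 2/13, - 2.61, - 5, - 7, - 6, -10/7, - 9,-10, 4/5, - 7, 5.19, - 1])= [-10,-9, - 8, -7, - 7  , - 6, - 5, - 3.93, - 2.61, -10/7, - 1, - 1/4, - 2/13, 4/5,5.19 ]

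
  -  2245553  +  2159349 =-86204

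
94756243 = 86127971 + 8628272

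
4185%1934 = 317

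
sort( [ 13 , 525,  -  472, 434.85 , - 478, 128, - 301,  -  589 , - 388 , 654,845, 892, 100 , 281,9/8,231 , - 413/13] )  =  [ -589 ,-478 , - 472  ,  -  388,  -  301, - 413/13,  9/8 , 13, 100,128,231,281, 434.85,525 , 654,845,892] 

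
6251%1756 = 983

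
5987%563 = 357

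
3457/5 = 3457/5 = 691.40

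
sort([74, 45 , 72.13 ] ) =[ 45,  72.13,  74 ] 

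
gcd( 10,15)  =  5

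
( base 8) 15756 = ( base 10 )7150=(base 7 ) 26563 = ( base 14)286A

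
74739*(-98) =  - 7324422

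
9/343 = 9/343 = 0.03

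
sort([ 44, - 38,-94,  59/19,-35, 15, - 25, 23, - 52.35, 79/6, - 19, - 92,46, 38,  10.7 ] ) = [  -  94, - 92, - 52.35, - 38, - 35, - 25 , - 19, 59/19, 10.7, 79/6, 15, 23,38, 44, 46 ] 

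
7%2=1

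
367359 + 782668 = 1150027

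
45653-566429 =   -  520776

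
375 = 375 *1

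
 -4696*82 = -385072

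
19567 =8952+10615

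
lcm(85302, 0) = 0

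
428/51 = 428/51 = 8.39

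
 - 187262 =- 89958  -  97304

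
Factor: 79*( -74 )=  - 2^1*37^1*79^1 = - 5846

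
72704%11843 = 1646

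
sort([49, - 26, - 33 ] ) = [  -  33,-26, 49]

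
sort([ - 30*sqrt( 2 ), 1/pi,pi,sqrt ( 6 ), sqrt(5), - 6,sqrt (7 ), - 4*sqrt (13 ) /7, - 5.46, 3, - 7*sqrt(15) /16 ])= [ - 30*sqrt( 2 ), - 6, - 5.46, - 4*sqrt( 13) /7, - 7 * sqrt( 15)/16, 1/pi, sqrt( 5), sqrt( 6),sqrt( 7 ), 3, pi] 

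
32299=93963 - 61664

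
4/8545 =4/8545= 0.00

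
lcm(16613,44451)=1644687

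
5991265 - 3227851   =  2763414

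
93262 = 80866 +12396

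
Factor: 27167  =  7^1*3881^1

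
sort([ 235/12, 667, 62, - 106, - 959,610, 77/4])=[ - 959, - 106, 77/4, 235/12, 62,610, 667]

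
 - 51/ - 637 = 51/637 = 0.08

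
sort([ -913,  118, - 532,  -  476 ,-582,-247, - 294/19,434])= [ - 913,-582,-532, - 476, - 247, - 294/19, 118,434 ] 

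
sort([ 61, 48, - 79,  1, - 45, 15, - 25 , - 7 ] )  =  [ - 79, - 45, - 25, - 7, 1, 15,  48, 61 ] 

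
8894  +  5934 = 14828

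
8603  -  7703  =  900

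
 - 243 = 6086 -6329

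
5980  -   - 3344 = 9324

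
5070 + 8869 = 13939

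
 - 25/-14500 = 1/580=   0.00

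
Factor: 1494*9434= 14094396 = 2^2*3^2*53^1*83^1*89^1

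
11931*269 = 3209439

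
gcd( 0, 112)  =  112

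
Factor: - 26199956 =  - 2^2*691^1*9479^1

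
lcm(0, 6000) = 0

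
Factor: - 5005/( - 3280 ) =2^( - 4 )*7^1*11^1*13^1*41^ ( - 1) = 1001/656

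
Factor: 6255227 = 11^1*568657^1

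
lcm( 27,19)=513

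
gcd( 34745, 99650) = 5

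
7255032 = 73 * 99384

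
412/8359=412/8359 = 0.05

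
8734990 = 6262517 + 2472473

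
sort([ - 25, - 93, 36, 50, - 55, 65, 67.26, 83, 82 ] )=[ - 93, - 55, - 25, 36 , 50, 65,67.26 , 82,83 ]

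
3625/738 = 3625/738 = 4.91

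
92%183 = 92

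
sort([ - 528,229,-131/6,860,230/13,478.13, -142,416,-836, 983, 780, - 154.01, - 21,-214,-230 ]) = [ - 836,-528 , - 230, - 214, - 154.01,-142,-131/6,  -  21,230/13, 229,416,478.13, 780,860 , 983] 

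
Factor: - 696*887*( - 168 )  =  2^6*3^2*7^1*29^1*887^1 = 103715136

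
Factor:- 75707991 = -3^2*79^1*233^1*457^1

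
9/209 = 9/209 = 0.04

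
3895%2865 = 1030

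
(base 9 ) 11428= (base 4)1313120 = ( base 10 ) 7640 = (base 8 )16730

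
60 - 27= 33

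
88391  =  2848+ 85543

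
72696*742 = 53940432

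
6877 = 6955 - 78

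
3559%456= 367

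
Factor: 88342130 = 2^1*5^1*8834213^1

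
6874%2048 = 730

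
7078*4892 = 34625576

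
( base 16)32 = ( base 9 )55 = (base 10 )50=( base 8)62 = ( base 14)38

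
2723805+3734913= 6458718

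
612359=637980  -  25621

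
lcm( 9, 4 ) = 36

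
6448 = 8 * 806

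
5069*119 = 603211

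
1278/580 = 2 + 59/290 = 2.20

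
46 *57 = 2622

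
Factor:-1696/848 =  - 2 = - 2^1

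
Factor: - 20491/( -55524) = 31/84 = 2^(-2)*3^( - 1 ) * 7^ (- 1 )*31^1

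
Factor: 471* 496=233616=2^4*3^1 * 31^1 *157^1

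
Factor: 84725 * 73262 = 2^1*5^2*7^1*3389^1*5233^1 = 6207122950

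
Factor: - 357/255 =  - 7/5 = - 5^ (  -  1 ) * 7^1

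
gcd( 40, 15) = 5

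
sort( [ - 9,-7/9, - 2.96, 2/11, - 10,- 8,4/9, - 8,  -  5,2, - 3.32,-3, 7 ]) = [ - 10, - 9, - 8,-8, - 5, - 3.32, - 3, - 2.96, - 7/9,2/11, 4/9, 2,7]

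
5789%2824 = 141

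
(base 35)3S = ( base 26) 53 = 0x85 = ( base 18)77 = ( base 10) 133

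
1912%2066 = 1912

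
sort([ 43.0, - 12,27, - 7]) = [ - 12, - 7,27 , 43.0]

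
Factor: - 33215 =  - 5^1*7^1*13^1*73^1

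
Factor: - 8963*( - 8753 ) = 8753^1*8963^1   =  78453139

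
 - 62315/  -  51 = 62315/51 = 1221.86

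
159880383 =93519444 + 66360939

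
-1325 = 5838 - 7163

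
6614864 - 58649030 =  - 52034166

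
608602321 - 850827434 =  - 242225113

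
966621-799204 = 167417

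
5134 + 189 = 5323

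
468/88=5+7/22 = 5.32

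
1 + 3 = 4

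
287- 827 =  - 540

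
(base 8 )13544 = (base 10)5988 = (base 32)5r4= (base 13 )2958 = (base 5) 142423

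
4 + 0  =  4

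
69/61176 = 23/20392 = 0.00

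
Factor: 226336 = 2^5 * 11^1 * 643^1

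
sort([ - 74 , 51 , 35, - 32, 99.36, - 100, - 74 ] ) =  [ - 100, - 74, - 74, - 32, 35,51 , 99.36]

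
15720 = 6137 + 9583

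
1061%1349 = 1061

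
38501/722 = 38501/722 =53.33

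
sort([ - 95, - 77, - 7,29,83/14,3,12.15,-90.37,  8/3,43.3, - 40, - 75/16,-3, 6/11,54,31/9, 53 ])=[ - 95,  -  90.37,  -  77, - 40, - 7,-75/16,- 3,6/11, 8/3,3,31/9 , 83/14,12.15,29,43.3, 53, 54] 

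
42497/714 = 59 + 53/102 = 59.52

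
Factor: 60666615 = 3^2*5^1*607^1*  2221^1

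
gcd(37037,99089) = 1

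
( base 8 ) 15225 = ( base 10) 6805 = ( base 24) BJD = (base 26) A1J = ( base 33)687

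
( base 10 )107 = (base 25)47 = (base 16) 6b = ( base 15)72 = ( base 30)3H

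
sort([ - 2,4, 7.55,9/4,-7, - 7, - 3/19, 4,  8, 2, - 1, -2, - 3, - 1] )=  [ - 7, - 7, - 3, - 2, - 2 , - 1, - 1, - 3/19,2,  9/4,4 , 4,7.55,8]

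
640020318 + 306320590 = 946340908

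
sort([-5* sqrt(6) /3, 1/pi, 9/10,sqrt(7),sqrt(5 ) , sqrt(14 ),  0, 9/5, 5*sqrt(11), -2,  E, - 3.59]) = [  -  5*sqrt( 6 ) /3,-3.59, - 2,0, 1/pi, 9/10,9/5,sqrt(5) , sqrt(7 ), E, sqrt( 14), 5*sqrt(11 ) ]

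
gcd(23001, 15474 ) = 3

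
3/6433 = 3/6433  =  0.00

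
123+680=803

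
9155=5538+3617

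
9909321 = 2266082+7643239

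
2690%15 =5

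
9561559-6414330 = 3147229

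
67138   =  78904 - 11766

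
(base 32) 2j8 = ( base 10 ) 2664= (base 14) d84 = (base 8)5150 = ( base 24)4f0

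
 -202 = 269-471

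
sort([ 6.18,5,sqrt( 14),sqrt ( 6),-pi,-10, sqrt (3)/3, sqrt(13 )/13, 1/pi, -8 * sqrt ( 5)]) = [ - 8 * sqrt(5 ),  -  10, -pi,sqrt(13)/13,1/pi,sqrt (3 ) /3,sqrt (6 ),  sqrt( 14),5, 6.18 ] 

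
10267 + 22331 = 32598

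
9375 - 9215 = 160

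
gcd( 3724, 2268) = 28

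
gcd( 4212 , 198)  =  18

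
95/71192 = 95/71192 = 0.00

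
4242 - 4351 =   -  109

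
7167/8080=7167/8080 = 0.89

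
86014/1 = 86014 = 86014.00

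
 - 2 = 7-9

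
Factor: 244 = 2^2 * 61^1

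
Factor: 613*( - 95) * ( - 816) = 2^4*3^1*5^1*17^1*19^1  *613^1 =47519760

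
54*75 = 4050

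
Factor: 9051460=2^2*5^1*11^1*41143^1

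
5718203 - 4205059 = 1513144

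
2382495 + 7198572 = 9581067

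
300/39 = 7 + 9/13 = 7.69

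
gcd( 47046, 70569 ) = 23523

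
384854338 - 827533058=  - 442678720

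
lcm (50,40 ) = 200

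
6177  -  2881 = 3296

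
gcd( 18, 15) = 3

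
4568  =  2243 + 2325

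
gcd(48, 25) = 1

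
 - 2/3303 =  - 1 + 3301/3303 = - 0.00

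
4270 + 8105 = 12375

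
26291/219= 26291/219 =120.05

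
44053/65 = 677+48/65 = 677.74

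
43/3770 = 43/3770  =  0.01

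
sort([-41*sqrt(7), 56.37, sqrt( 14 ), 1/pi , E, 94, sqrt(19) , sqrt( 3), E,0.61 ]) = [ - 41*sqrt (7), 1/pi,0.61, sqrt(3), E, E,sqrt( 14), sqrt(19 ), 56.37, 94]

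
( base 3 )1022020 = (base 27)186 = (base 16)3B7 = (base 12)673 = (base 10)951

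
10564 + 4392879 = 4403443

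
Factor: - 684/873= - 2^2*19^1*97^( - 1) = - 76/97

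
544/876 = 136/219 = 0.62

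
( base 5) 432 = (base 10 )117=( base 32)3l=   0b1110101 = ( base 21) 5c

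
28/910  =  2/65 = 0.03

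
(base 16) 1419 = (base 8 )12031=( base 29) 63c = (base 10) 5145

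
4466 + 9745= 14211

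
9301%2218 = 429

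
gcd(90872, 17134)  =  2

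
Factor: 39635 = 5^1*7927^1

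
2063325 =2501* 825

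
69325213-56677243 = 12647970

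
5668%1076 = 288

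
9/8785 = 9/8785 = 0.00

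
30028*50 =1501400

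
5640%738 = 474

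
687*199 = 136713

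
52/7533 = 52/7533 = 0.01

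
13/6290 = 13/6290 = 0.00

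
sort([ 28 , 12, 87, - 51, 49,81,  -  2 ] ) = [-51, - 2,12,28,  49 , 81,87] 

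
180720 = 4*45180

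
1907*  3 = 5721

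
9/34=9/34 = 0.26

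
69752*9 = 627768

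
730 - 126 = 604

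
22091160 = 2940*7514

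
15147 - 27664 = -12517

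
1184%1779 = 1184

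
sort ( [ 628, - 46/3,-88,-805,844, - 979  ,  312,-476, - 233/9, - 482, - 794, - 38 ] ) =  [ - 979, - 805,- 794, - 482 , - 476,-88, - 38, - 233/9, - 46/3,312 , 628,844]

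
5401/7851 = 5401/7851 = 0.69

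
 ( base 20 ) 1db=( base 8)1237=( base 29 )n4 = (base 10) 671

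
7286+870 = 8156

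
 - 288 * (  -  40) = 11520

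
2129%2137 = 2129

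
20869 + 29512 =50381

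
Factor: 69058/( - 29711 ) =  - 2^1*37^ ( - 1)*43^1  =  -86/37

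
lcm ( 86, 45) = 3870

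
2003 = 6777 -4774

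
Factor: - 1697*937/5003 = - 937^1*1697^1*5003^( - 1) = - 1590089/5003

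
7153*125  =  894125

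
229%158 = 71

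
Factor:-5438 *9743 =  - 2^1*2719^1*9743^1 = -  52982434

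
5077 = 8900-3823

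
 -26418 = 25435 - 51853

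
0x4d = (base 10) 77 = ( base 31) 2f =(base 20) 3h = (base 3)2212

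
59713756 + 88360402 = 148074158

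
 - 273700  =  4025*( - 68)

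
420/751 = 420/751 = 0.56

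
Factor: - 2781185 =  - 5^1*11^2*4597^1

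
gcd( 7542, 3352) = 838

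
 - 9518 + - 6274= - 15792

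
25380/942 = 4230/157 = 26.94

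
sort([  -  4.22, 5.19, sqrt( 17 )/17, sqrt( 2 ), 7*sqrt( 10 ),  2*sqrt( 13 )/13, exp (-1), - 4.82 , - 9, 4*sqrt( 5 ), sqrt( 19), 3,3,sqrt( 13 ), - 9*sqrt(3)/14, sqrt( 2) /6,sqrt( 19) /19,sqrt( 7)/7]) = [-9, - 4.82,-4.22, - 9*sqrt( 3) /14, sqrt( 19)/19, sqrt( 2) /6, sqrt( 17) /17,  exp( - 1), sqrt( 7)/7, 2*sqrt( 13 ) /13, sqrt(2),3,3,sqrt( 13), sqrt (19), 5.19, 4*sqrt( 5 ), 7*sqrt (10)] 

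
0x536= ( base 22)2GE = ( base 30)1EE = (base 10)1334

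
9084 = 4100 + 4984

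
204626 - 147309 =57317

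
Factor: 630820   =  2^2*5^1*31541^1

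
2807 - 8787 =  -5980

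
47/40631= 47/40631=   0.00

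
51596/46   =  1121 + 15/23 = 1121.65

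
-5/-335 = 1/67 = 0.01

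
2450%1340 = 1110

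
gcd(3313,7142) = 1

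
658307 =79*8333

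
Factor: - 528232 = -2^3*66029^1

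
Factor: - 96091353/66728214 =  - 2^( - 1) * 3^2  *  7^(-1 )*59^1*71^( - 1 )*7459^(- 1)*20107^1 = - 10676817/7414246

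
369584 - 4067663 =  -3698079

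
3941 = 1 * 3941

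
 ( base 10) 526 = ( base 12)37a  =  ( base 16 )20E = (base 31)GU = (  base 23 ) MK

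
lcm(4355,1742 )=8710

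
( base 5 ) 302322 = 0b10010111110000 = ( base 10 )9712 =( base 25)FDC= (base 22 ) k1a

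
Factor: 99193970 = 2^1* 5^1 * 47^1*211051^1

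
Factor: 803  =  11^1*73^1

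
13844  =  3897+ 9947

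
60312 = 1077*56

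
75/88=75/88 = 0.85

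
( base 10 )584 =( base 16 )248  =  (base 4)21020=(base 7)1463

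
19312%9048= 1216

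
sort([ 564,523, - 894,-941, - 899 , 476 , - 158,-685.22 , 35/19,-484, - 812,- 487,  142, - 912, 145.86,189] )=[-941, - 912, - 899, - 894, - 812, - 685.22, - 487,- 484,-158, 35/19,142,145.86,  189, 476,523, 564 ] 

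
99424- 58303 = 41121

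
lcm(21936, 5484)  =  21936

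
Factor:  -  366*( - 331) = 121146 = 2^1 * 3^1*61^1 * 331^1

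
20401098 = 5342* 3819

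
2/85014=1/42507  =  0.00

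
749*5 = 3745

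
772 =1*772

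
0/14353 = 0  =  0.00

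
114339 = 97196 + 17143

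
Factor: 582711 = 3^1*19^1*10223^1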